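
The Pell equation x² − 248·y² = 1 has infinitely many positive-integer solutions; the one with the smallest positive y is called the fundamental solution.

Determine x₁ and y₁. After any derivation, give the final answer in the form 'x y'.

d=248: √d = [15; 1,2,1,30] (ℓ=4, even), read p_3/q_3
step 0: (15, 1)  from 15·(1,0) + (0,1)
step 1: (16, 1)  from 1·(15,1) + (1,0)
step 2: (47, 3)  from 2·(16,1) + (15,1)
step 3: (63, 4)  from 1·(47,3) + (16,1)
(x₁, y₁) = (63, 4);  63² − 248·4² = 1 ✓

63 4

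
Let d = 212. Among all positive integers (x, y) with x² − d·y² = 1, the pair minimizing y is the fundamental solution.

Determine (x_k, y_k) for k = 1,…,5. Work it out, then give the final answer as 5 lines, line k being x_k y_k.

66249 4550
8777860001 602865900
1163048894346249 79878526013650
154101652394311440001 10583744939153731800
20418160737778428282906249 1402325036868112630022750

d=212: √d = [14; 1,1,3,1,1,…,1,1,28] (ℓ=14, even), read p_13/q_13
k=0  a_k=14  p_k/q_k = 14/1
k=1  a_k=1  p_k/q_k = 15/1
k=2  a_k=1  p_k/q_k = 29/2
…
k=11  a_k=3  p_k/q_k = 29135/2001
k=12  a_k=1  p_k/q_k = 37114/2549
k=13  a_k=1  p_k/q_k = 66249/4550
fundamental: x₁=66249, y₁=4550  (since 4388930001 − 212·20702500 = 1)
k=2:  x_2 = 66249·66249+212·4550·4550 = 8777860001,  y_2 = 66249·4550+4550·66249 = 602865900
k=3:  x_3 = 66249·8777860001+212·4550·602865900 = 1163048894346249,  y_3 = 66249·602865900+4550·8777860001 = 79878526013650
k=4:  x_4 = 66249·1163048894346249+212·4550·79878526013650 = 154101652394311440001,  y_4 = 66249·79878526013650+4550·1163048894346249 = 10583744939153731800
k=5:  x_5 = 66249·154101652394311440001+212·4550·10583744939153731800 = 20418160737778428282906249,  y_5 = 66249·10583744939153731800+4550·154101652394311440001 = 1402325036868112630022750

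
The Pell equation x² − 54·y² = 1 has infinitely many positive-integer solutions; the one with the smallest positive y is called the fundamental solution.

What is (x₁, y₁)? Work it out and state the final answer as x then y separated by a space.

[7; 2,1,6,1,2,14] for √54; ℓ=6 ⇒ convergent index 5
a_0=7:  p_0=7·1+0=7,  q_0=7·0+1=1
a_1=2:  p_1=2·7+1=15,  q_1=2·1+0=2
…
a_3=6:  p_3=6·22+15=147,  q_3=6·3+2=20
a_4=1:  p_4=1·147+22=169,  q_4=1·20+3=23
a_5=2:  p_5=2·169+147=485,  q_5=2·23+20=66
(x₁, y₁) = (485, 66);  485² − 54·66² = 1 ✓

485 66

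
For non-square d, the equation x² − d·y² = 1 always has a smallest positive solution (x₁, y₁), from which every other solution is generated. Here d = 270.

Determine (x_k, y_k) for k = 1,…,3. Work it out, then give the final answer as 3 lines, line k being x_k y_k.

5291 322
55989361 3407404
592479412811 36057148806

√270 → a₀=16, period (2,3,6,3,2,32); ℓ=6 even so k=5
k=0  a_k=16  p_k/q_k = 16/1
k=1  a_k=2  p_k/q_k = 33/2
k=2  a_k=3  p_k/q_k = 115/7
k=3  a_k=6  p_k/q_k = 723/44
k=4  a_k=3  p_k/q_k = 2284/139
k=5  a_k=2  p_k/q_k = 5291/322
fundamental: x₁=5291, y₁=322  (since 27994681 − 270·103684 = 1)
(5291+322√270)^2 = 55989361 + 3407404√270
(5291+322√270)^3 = 592479412811 + 36057148806√270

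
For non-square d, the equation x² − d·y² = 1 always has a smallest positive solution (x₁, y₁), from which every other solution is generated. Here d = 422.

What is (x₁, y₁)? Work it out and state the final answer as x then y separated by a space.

√422 = [20; 1,1,5,2,1,…,1,1,40, …], period ℓ=14 (even) → k=13
step 0: (20, 1)  from 20·(1,0) + (0,1)
…
step 4: (493, 24)  from 2·(226,11) + (41,2)
step 5: (719, 35)  from 1·(493,24) + (226,11)
step 6: (2650, 129)  from 3·(719,35) + (493,24)
…
step 8: (163807, 7974)  from 3·(53719,2615) + (2650,129)
step 9: (217526, 10589)  from 1·(163807,7974) + (53719,2615)
step 10: (598859, 29152)  from 2·(217526,10589) + (163807,7974)
step 11: (3211821, 156349)  from 5·(598859,29152) + (217526,10589)
step 12: (3810680, 185501)  from 1·(3211821,156349) + (598859,29152)
step 13: (7022501, 341850)  from 1·(3810680,185501) + (3211821,156349)
→ (7022501, 341850).  Check: 7022501²=49315520295001, 422·341850²=49315520295000, difference 1.

7022501 341850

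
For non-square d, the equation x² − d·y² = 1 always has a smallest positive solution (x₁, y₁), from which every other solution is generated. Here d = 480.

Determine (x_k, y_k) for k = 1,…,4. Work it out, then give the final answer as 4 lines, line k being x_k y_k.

d=480: √d = [21; 1,9,1,42] (ℓ=4, even), read p_3/q_3
a_0=21:  p_0=21·1+0=21,  q_0=21·0+1=1
a_1=1:  p_1=1·21+1=22,  q_1=1·1+0=1
a_2=9:  p_2=9·22+21=219,  q_2=9·1+1=10
a_3=1:  p_3=1·219+22=241,  q_3=1·10+1=11
fundamental: x₁=241, y₁=11  (since 58081 − 480·121 = 1)
(241+11√480)^2 = 116161 + 5302√480
(241+11√480)^3 = 55989361 + 2555553√480
(241+11√480)^4 = 26986755841 + 1231771244√480

241 11
116161 5302
55989361 2555553
26986755841 1231771244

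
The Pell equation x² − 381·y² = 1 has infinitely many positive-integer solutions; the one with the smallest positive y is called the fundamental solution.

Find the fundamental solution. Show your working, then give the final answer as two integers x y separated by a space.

1015 52

[19; 1,1,12,1,1,38] for √381; ℓ=6 ⇒ convergent index 5
k=0  a_k=19  p_k/q_k = 19/1
k=1  a_k=1  p_k/q_k = 20/1
k=2  a_k=1  p_k/q_k = 39/2
k=3  a_k=12  p_k/q_k = 488/25
k=4  a_k=1  p_k/q_k = 527/27
k=5  a_k=1  p_k/q_k = 1015/52
→ (1015, 52).  Check: 1015²=1030225, 381·52²=1030224, difference 1.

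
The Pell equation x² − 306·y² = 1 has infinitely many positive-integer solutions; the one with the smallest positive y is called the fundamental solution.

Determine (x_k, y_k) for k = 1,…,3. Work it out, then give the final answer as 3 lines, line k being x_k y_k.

√306 → a₀=17, period (2,34); ℓ=2 even so k=1
i=0: a=17 ⇒ p=17, q=1
i=1: a=2 ⇒ p=35, q=2
fundamental: x₁=35, y₁=2  (since 1225 − 306·4 = 1)
n=2: (35,2)∘(35,2) = (35·35+306·2·2, 35·2+2·35) = (2449,140)
n=3: (2449,140)∘(35,2) = (35·2449+306·2·140, 35·140+2·2449) = (171395,9798)

35 2
2449 140
171395 9798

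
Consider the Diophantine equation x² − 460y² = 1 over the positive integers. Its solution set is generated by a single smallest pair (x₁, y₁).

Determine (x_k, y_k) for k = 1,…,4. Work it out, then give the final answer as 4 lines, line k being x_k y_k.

[21; 2,4,3,1,2,10,2,1,3,4,2,42] for √460; ℓ=12 ⇒ convergent index 11
step 0: (21, 1)  from 21·(1,0) + (0,1)
…
step 3: (622, 29)  from 3·(193,9) + (43,2)
…
step 5: (2252, 105)  from 2·(815,38) + (622,29)
…
step 8: (72257, 3369)  from 1·(48922,2281) + (23335,1088)
step 9: (265693, 12388)  from 3·(72257,3369) + (48922,2281)
step 10: (1135029, 52921)  from 4·(265693,12388) + (72257,3369)
step 11: (2535751, 118230)  from 2·(1135029,52921) + (265693,12388)
(x₁, y₁) = (2535751, 118230);  2535751² − 460·118230² = 1 ✓
k=2:  x_2 = 2535751·2535751+460·118230·118230 = 12860066268001,  y_2 = 2535751·118230+118230·2535751 = 599603681460
k=3:  x_3 = 2535751·12860066268001+460·118230·599603681460 = 65219851798297071751,  y_3 = 2535751·599603681460+118230·12860066268001 = 3040891269731634690
k=4:  x_4 = 2535751·65219851798297071751+460·118230·3040891269731634690 = 330762608834754335913072001,  y_4 = 2535751·3040891269731634690+118230·65219851798297071751 = 15421886156225925189922920

2535751 118230
12860066268001 599603681460
65219851798297071751 3040891269731634690
330762608834754335913072001 15421886156225925189922920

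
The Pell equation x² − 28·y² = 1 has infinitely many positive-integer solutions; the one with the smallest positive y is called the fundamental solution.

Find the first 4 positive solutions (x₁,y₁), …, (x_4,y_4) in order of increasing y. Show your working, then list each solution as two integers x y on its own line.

127 24
32257 6096
8193151 1548360
2081028097 393277344

√28 → a₀=5, period (3,2,3,10); ℓ=4 even so k=3
i=0: a=5 ⇒ p=5, q=1
i=1: a=3 ⇒ p=16, q=3
i=2: a=2 ⇒ p=37, q=7
i=3: a=3 ⇒ p=127, q=24
→ (127, 24).  Check: 127²=16129, 28·24²=16128, difference 1.
(127+24√28)^2 = 32257 + 6096√28
(127+24√28)^3 = 8193151 + 1548360√28
(127+24√28)^4 = 2081028097 + 393277344√28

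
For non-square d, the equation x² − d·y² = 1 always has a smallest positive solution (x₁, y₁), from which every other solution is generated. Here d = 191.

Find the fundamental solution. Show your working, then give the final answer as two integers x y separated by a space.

8994000 650783

√191 = [13; 1,4,1,1,3,…,4,1,26, …], period ℓ=16 (even) → k=15
a_0=13:  p_0=13·1+0=13,  q_0=13·0+1=1
a_1=1:  p_1=1·13+1=14,  q_1=1·1+0=1
a_2=4:  p_2=4·14+13=69,  q_2=4·1+1=5
…
a_5=3:  p_5=3·152+83=539,  q_5=3·11+6=39
a_6=2:  p_6=2·539+152=1230,  q_6=2·39+11=89
…
a_8=13:  p_8=13·2999+1230=40217,  q_8=13·217+89=2910
…
a_10=2:  p_10=2·83433+40217=207083,  q_10=2·6037+2910=14984
…
a_12=1:  p_12=1·704682+207083=911765,  q_12=1·50989+14984=65973
a_13=1:  p_13=1·911765+704682=1616447,  q_13=1·65973+50989=116962
a_14=4:  p_14=4·1616447+911765=7377553,  q_14=4·116962+65973=533821
a_15=1:  p_15=1·7377553+1616447=8994000,  q_15=1·533821+116962=650783
fundamental: x₁=8994000, y₁=650783  (since 80892036000000 − 191·423518513089 = 1)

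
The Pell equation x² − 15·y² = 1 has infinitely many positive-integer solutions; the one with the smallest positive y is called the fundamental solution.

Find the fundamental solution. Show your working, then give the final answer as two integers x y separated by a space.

4 1

√15 → a₀=3, period (1,6); ℓ=2 even so k=1
k=0  a_k=3  p_k/q_k = 3/1
k=1  a_k=1  p_k/q_k = 4/1
→ (4, 1).  Check: 4²=16, 15·1²=15, difference 1.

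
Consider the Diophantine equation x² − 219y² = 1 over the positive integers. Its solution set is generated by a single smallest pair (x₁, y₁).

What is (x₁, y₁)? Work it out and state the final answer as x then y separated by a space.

√219 → a₀=14, period (1,3,1,28); ℓ=4 even so k=3
i=0: a=14 ⇒ p=14, q=1
i=1: a=1 ⇒ p=15, q=1
i=2: a=3 ⇒ p=59, q=4
i=3: a=1 ⇒ p=74, q=5
fundamental: x₁=74, y₁=5  (since 5476 − 219·25 = 1)

74 5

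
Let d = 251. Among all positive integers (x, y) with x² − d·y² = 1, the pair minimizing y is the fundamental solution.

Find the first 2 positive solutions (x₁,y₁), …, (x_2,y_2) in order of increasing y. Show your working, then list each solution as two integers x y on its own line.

3674890 231957
27009633024199 1704832919460

√251 → a₀=15, period (1,5,2,1,2,…,5,1,30); ℓ=14 even so k=13
i=0: a=15 ⇒ p=15, q=1
…
i=2: a=5 ⇒ p=95, q=6
i=3: a=2 ⇒ p=206, q=13
…
i=5: a=2 ⇒ p=808, q=51
…
i=12: a=5 ⇒ p=3097857, q=195535
i=13: a=1 ⇒ p=3674890, q=231957
(x₁, y₁) = (3674890, 231957);  3674890² − 251·231957² = 1 ✓
k=2:  x_2 = 3674890·3674890+251·231957·231957 = 27009633024199,  y_2 = 3674890·231957+231957·3674890 = 1704832919460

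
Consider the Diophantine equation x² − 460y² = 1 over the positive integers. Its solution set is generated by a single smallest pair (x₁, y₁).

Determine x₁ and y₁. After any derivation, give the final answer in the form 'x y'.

[21; 2,4,3,1,2,10,2,1,3,4,2,42] for √460; ℓ=12 ⇒ convergent index 11
a_0=21:  p_0=21·1+0=21,  q_0=21·0+1=1
a_1=2:  p_1=2·21+1=43,  q_1=2·1+0=2
…
a_5=2:  p_5=2·815+622=2252,  q_5=2·38+29=105
…
a_8=1:  p_8=1·48922+23335=72257,  q_8=1·2281+1088=3369
…
a_10=4:  p_10=4·265693+72257=1135029,  q_10=4·12388+3369=52921
a_11=2:  p_11=2·1135029+265693=2535751,  q_11=2·52921+12388=118230
fundamental: x₁=2535751, y₁=118230  (since 6430033134001 − 460·13978332900 = 1)

2535751 118230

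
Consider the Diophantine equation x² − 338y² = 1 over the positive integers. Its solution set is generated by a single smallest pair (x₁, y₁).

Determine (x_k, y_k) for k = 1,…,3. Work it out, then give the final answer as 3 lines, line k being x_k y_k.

d=338: √d = [18; 2,1,1,2,36] (ℓ=5, odd), read p_9/q_9
a_0=18:  p_0=18·1+0=18,  q_0=18·0+1=1
…
a_6=2:  p_6=2·8696+239=17631,  q_6=2·473+13=959
…
a_8=1:  p_8=1·26327+17631=43958,  q_8=1·1432+959=2391
a_9=2:  p_9=2·43958+26327=114243,  q_9=2·2391+1432=6214
fundamental: x₁=114243, y₁=6214  (since 13051463049 − 338·38613796 = 1)
(114243+6214√338)^2 = 26102926097 + 1419812004√338
(114243+6214√338)^3 = 5964153172084899 + 324407165539730√338

114243 6214
26102926097 1419812004
5964153172084899 324407165539730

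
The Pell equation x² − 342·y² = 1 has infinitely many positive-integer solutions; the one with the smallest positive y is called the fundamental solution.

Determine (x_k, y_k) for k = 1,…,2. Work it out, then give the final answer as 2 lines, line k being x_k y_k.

√342 = [18; 2,36, …], period ℓ=2 (even) → k=1
i=0: a=18 ⇒ p=18, q=1
i=1: a=2 ⇒ p=37, q=2
fundamental: x₁=37, y₁=2  (since 1369 − 342·4 = 1)
(x_2, y_2) = (37·37 + 342·2·2, 37·2 + 2·37) = (2737, 148)

37 2
2737 148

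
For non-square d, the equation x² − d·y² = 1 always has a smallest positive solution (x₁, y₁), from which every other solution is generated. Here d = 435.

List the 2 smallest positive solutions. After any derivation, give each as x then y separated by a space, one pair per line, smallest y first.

[20; 1,5,1,40] for √435; ℓ=4 ⇒ convergent index 3
a_0=20:  p_0=20·1+0=20,  q_0=20·0+1=1
a_1=1:  p_1=1·20+1=21,  q_1=1·1+0=1
a_2=5:  p_2=5·21+20=125,  q_2=5·1+1=6
a_3=1:  p_3=1·125+21=146,  q_3=1·6+1=7
→ (146, 7).  Check: 146²=21316, 435·7²=21315, difference 1.
n=2: (146,7)∘(146,7) = (146·146+435·7·7, 146·7+7·146) = (42631,2044)

146 7
42631 2044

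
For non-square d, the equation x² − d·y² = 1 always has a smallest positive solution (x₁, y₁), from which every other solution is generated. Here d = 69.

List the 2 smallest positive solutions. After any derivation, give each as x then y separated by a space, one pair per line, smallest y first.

√69 → a₀=8, period (3,3,1,4,1,3,3,16); ℓ=8 even so k=7
i=0: a=8 ⇒ p=8, q=1
i=1: a=3 ⇒ p=25, q=3
…
i=3: a=1 ⇒ p=108, q=13
…
i=6: a=3 ⇒ p=2384, q=287
i=7: a=3 ⇒ p=7775, q=936
→ (7775, 936).  Check: 7775²=60450625, 69·936²=60450624, difference 1.
(x_2, y_2) = (7775·7775 + 69·936·936, 7775·936 + 936·7775) = (120901249, 14554800)

7775 936
120901249 14554800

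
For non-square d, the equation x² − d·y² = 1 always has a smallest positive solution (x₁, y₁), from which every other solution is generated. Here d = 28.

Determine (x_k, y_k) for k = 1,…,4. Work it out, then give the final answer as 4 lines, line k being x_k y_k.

√28 → a₀=5, period (3,2,3,10); ℓ=4 even so k=3
i=0: a=5 ⇒ p=5, q=1
…
i=2: a=2 ⇒ p=37, q=7
i=3: a=3 ⇒ p=127, q=24
→ (127, 24).  Check: 127²=16129, 28·24²=16128, difference 1.
(127+24√28)^2 = 32257 + 6096√28
(127+24√28)^3 = 8193151 + 1548360√28
(127+24√28)^4 = 2081028097 + 393277344√28

127 24
32257 6096
8193151 1548360
2081028097 393277344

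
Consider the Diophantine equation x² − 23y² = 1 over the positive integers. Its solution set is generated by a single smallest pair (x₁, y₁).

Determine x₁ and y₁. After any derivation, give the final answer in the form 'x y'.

[4; 1,3,1,8] for √23; ℓ=4 ⇒ convergent index 3
i=0: a=4 ⇒ p=4, q=1
i=1: a=1 ⇒ p=5, q=1
i=2: a=3 ⇒ p=19, q=4
i=3: a=1 ⇒ p=24, q=5
→ (24, 5).  Check: 24²=576, 23·5²=575, difference 1.

24 5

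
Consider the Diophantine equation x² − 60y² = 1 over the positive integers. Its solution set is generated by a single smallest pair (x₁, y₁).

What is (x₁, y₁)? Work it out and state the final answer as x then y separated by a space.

d=60: √d = [7; 1,2,1,14] (ℓ=4, even), read p_3/q_3
k=0  a_k=7  p_k/q_k = 7/1
…
k=2  a_k=2  p_k/q_k = 23/3
k=3  a_k=1  p_k/q_k = 31/4
→ (31, 4).  Check: 31²=961, 60·4²=960, difference 1.

31 4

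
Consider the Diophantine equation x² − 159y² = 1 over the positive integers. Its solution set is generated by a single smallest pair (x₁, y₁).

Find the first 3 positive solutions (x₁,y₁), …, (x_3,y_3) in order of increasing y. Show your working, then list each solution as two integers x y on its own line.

1324 105
3505951 278040
9283756924 736249815

[12; 1,1,1,1,3,1,1,1,1,24] for √159; ℓ=10 ⇒ convergent index 9
k=0  a_k=12  p_k/q_k = 12/1
k=1  a_k=1  p_k/q_k = 13/1
k=2  a_k=1  p_k/q_k = 25/2
…
k=5  a_k=3  p_k/q_k = 227/18
k=6  a_k=1  p_k/q_k = 290/23
k=7  a_k=1  p_k/q_k = 517/41
k=8  a_k=1  p_k/q_k = 807/64
k=9  a_k=1  p_k/q_k = 1324/105
fundamental: x₁=1324, y₁=105  (since 1752976 − 159·11025 = 1)
k=2:  x_2 = 1324·1324+159·105·105 = 3505951,  y_2 = 1324·105+105·1324 = 278040
k=3:  x_3 = 1324·3505951+159·105·278040 = 9283756924,  y_3 = 1324·278040+105·3505951 = 736249815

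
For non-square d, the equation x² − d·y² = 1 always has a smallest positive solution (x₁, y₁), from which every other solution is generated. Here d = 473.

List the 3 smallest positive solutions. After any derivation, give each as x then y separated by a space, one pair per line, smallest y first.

87 4
15137 696
2633751 121100

[21; 1,2,1,42] for √473; ℓ=4 ⇒ convergent index 3
i=0: a=21 ⇒ p=21, q=1
…
i=2: a=2 ⇒ p=65, q=3
i=3: a=1 ⇒ p=87, q=4
→ (87, 4).  Check: 87²=7569, 473·4²=7568, difference 1.
(x_2, y_2) = (87·87 + 473·4·4, 87·4 + 4·87) = (15137, 696)
(x_3, y_3) = (87·15137 + 473·4·696, 87·696 + 4·15137) = (2633751, 121100)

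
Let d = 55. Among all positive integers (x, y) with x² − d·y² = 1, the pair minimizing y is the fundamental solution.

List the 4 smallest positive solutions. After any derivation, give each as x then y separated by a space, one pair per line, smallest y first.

d=55: √d = [7; 2,2,2,14] (ℓ=4, even), read p_3/q_3
a_0=7:  p_0=7·1+0=7,  q_0=7·0+1=1
…
a_2=2:  p_2=2·15+7=37,  q_2=2·2+1=5
a_3=2:  p_3=2·37+15=89,  q_3=2·5+2=12
→ (89, 12).  Check: 89²=7921, 55·12²=7920, difference 1.
k=2:  x_2 = 89·89+55·12·12 = 15841,  y_2 = 89·12+12·89 = 2136
k=3:  x_3 = 89·15841+55·12·2136 = 2819609,  y_3 = 89·2136+12·15841 = 380196
k=4:  x_4 = 89·2819609+55·12·380196 = 501874561,  y_4 = 89·380196+12·2819609 = 67672752

89 12
15841 2136
2819609 380196
501874561 67672752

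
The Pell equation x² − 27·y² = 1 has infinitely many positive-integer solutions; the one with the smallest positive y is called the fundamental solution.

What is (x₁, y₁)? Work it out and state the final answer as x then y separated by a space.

d=27: √d = [5; 5,10] (ℓ=2, even), read p_1/q_1
k=0  a_k=5  p_k/q_k = 5/1
k=1  a_k=5  p_k/q_k = 26/5
fundamental: x₁=26, y₁=5  (since 676 − 27·25 = 1)

26 5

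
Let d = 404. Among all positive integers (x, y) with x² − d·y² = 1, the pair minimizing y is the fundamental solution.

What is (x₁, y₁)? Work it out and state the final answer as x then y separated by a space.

201 10

d=404: √d = [20; 10,40] (ℓ=2, even), read p_1/q_1
k=0  a_k=20  p_k/q_k = 20/1
k=1  a_k=10  p_k/q_k = 201/10
fundamental: x₁=201, y₁=10  (since 40401 − 404·100 = 1)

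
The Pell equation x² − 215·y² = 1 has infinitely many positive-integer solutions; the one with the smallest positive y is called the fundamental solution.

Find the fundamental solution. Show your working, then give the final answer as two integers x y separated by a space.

[14; 1,1,1,28] for √215; ℓ=4 ⇒ convergent index 3
i=0: a=14 ⇒ p=14, q=1
…
i=2: a=1 ⇒ p=29, q=2
i=3: a=1 ⇒ p=44, q=3
fundamental: x₁=44, y₁=3  (since 1936 − 215·9 = 1)

44 3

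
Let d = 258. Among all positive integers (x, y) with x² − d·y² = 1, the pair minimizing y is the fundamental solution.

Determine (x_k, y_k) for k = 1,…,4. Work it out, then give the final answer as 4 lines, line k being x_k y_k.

257 16
132097 8224
67897601 4227120
34899234817 2172731456

√258 = [16; 16,32, …], period ℓ=2 (even) → k=1
i=0: a=16 ⇒ p=16, q=1
i=1: a=16 ⇒ p=257, q=16
fundamental: x₁=257, y₁=16  (since 66049 − 258·256 = 1)
n=2: (257,16)∘(257,16) = (257·257+258·16·16, 257·16+16·257) = (132097,8224)
n=3: (132097,8224)∘(257,16) = (257·132097+258·16·8224, 257·8224+16·132097) = (67897601,4227120)
n=4: (67897601,4227120)∘(257,16) = (257·67897601+258·16·4227120, 257·4227120+16·67897601) = (34899234817,2172731456)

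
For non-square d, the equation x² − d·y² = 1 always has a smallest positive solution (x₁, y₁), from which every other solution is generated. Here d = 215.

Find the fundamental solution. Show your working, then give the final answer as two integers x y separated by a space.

√215 = [14; 1,1,1,28, …], period ℓ=4 (even) → k=3
a_0=14:  p_0=14·1+0=14,  q_0=14·0+1=1
a_1=1:  p_1=1·14+1=15,  q_1=1·1+0=1
a_2=1:  p_2=1·15+14=29,  q_2=1·1+1=2
a_3=1:  p_3=1·29+15=44,  q_3=1·2+1=3
→ (44, 3).  Check: 44²=1936, 215·3²=1935, difference 1.

44 3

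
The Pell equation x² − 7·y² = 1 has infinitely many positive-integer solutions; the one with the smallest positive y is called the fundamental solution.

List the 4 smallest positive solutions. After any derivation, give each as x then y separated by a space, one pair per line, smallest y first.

8 3
127 48
2024 765
32257 12192

√7 → a₀=2, period (1,1,1,4); ℓ=4 even so k=3
step 0: (2, 1)  from 2·(1,0) + (0,1)
step 1: (3, 1)  from 1·(2,1) + (1,0)
step 2: (5, 2)  from 1·(3,1) + (2,1)
step 3: (8, 3)  from 1·(5,2) + (3,1)
→ (8, 3).  Check: 8²=64, 7·3²=63, difference 1.
(8+3√7)^2 = 127 + 48√7
(8+3√7)^3 = 2024 + 765√7
(8+3√7)^4 = 32257 + 12192√7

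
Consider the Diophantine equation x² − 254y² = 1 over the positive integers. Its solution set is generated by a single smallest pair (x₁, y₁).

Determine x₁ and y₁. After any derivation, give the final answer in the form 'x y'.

√254 = [15; 1,14,1,30, …], period ℓ=4 (even) → k=3
k=0  a_k=15  p_k/q_k = 15/1
k=1  a_k=1  p_k/q_k = 16/1
k=2  a_k=14  p_k/q_k = 239/15
k=3  a_k=1  p_k/q_k = 255/16
→ (255, 16).  Check: 255²=65025, 254·16²=65024, difference 1.

255 16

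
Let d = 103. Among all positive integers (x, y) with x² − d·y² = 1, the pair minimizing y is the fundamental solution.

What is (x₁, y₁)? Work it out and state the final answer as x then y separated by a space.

227528 22419

√103 = [10; 6,1,2,1,1,9,1,1,2,1,6,20, …], period ℓ=12 (even) → k=11
i=0: a=10 ⇒ p=10, q=1
i=1: a=6 ⇒ p=61, q=6
i=2: a=1 ⇒ p=71, q=7
i=3: a=2 ⇒ p=203, q=20
i=4: a=1 ⇒ p=274, q=27
i=5: a=1 ⇒ p=477, q=47
i=6: a=9 ⇒ p=4567, q=450
i=7: a=1 ⇒ p=5044, q=497
i=8: a=1 ⇒ p=9611, q=947
i=9: a=2 ⇒ p=24266, q=2391
i=10: a=1 ⇒ p=33877, q=3338
i=11: a=6 ⇒ p=227528, q=22419
fundamental: x₁=227528, y₁=22419  (since 51768990784 − 103·502611561 = 1)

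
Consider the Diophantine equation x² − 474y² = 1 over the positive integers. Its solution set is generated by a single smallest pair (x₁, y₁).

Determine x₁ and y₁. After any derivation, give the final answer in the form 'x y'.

193549 8890

d=474: √d = [21; 1,3,2,1,1,…,3,1,42] (ℓ=14, even), read p_13/q_13
a_0=21:  p_0=21·1+0=21,  q_0=21·0+1=1
…
a_4=1:  p_4=1·196+87=283,  q_4=1·9+4=13
…
a_8=1:  p_8=1·5051+762=5813,  q_8=1·232+35=267
…
a_12=3:  p_12=3·44218+16677=149331,  q_12=3·2031+766=6859
a_13=1:  p_13=1·149331+44218=193549,  q_13=1·6859+2031=8890
(x₁, y₁) = (193549, 8890);  193549² − 474·8890² = 1 ✓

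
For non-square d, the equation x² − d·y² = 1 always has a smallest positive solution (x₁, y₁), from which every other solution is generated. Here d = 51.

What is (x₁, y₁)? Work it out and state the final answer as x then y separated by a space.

[7; 7,14] for √51; ℓ=2 ⇒ convergent index 1
i=0: a=7 ⇒ p=7, q=1
i=1: a=7 ⇒ p=50, q=7
→ (50, 7).  Check: 50²=2500, 51·7²=2499, difference 1.

50 7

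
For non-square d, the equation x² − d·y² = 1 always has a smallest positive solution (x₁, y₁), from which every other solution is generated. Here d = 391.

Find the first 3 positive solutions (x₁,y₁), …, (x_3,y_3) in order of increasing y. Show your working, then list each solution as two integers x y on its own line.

7338680 371133
107712448284799 5447252648880
1580934379957370111960 79951288138564985667

[19; 1,3,2,2,1,…,3,1,38] for √391; ℓ=16 ⇒ convergent index 15
i=0: a=19 ⇒ p=19, q=1
i=1: a=1 ⇒ p=20, q=1
…
i=11: a=1 ⇒ p=268013, q=13554
…
i=14: a=3 ⇒ p=5678083, q=287153
i=15: a=1 ⇒ p=7338680, q=371133
→ (7338680, 371133).  Check: 7338680²=53856224142400, 391·371133²=53856224142399, difference 1.
(7338680+371133√391)^2 = 107712448284799 + 5447252648880√391
(7338680+371133√391)^3 = 1580934379957370111960 + 79951288138564985667√391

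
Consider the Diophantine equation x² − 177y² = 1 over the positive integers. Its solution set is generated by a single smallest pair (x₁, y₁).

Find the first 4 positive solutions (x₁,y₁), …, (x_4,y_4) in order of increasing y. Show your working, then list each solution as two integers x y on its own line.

√177 → a₀=13, period (3,3,2,8,2,3,3,26); ℓ=8 even so k=7
i=0: a=13 ⇒ p=13, q=1
…
i=3: a=2 ⇒ p=306, q=23
i=4: a=8 ⇒ p=2581, q=194
…
i=6: a=3 ⇒ p=18985, q=1427
i=7: a=3 ⇒ p=62423, q=4692
(x₁, y₁) = (62423, 4692);  62423² − 177·4692² = 1 ✓
k=2:  x_2 = 62423·62423+177·4692·4692 = 7793261857,  y_2 = 62423·4692+4692·62423 = 585777432
k=3:  x_3 = 62423·7793261857+177·4692·585777432 = 972957569736599,  y_3 = 62423·585777432+4692·7793261857 = 73131969270780
k=4:  x_4 = 62423·972957569736599+177·4692·73131969270780 = 121469860743542176897,  y_4 = 62423·73131969270780+4692·972957569736599 = 9130233834994022448

62423 4692
7793261857 585777432
972957569736599 73131969270780
121469860743542176897 9130233834994022448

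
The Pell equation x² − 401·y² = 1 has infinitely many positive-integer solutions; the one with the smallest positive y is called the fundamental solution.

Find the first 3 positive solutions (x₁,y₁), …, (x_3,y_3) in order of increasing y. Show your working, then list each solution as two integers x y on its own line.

d=401: √d = [20; 40] (ℓ=1, odd), read p_1/q_1
step 0: (20, 1)  from 20·(1,0) + (0,1)
step 1: (801, 40)  from 40·(20,1) + (1,0)
→ (801, 40).  Check: 801²=641601, 401·40²=641600, difference 1.
(x_2, y_2) = (801·801 + 401·40·40, 801·40 + 40·801) = (1283201, 64080)
(x_3, y_3) = (801·1283201 + 401·40·64080, 801·64080 + 40·1283201) = (2055687201, 102656120)

801 40
1283201 64080
2055687201 102656120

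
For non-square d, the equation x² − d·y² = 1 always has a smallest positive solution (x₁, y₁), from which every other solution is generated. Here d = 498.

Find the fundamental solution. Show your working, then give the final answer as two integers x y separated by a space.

[22; 3,6,22,6,3,44] for √498; ℓ=6 ⇒ convergent index 5
i=0: a=22 ⇒ p=22, q=1
…
i=3: a=22 ⇒ p=9395, q=421
i=4: a=6 ⇒ p=56794, q=2545
i=5: a=3 ⇒ p=179777, q=8056
(x₁, y₁) = (179777, 8056);  179777² − 498·8056² = 1 ✓

179777 8056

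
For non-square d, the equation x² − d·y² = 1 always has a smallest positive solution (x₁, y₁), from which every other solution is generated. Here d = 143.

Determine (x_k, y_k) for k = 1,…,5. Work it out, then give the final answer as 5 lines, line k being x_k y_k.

√143 → a₀=11, period (1,22); ℓ=2 even so k=1
step 0: (11, 1)  from 11·(1,0) + (0,1)
step 1: (12, 1)  from 1·(11,1) + (1,0)
→ (12, 1).  Check: 12²=144, 143·1²=143, difference 1.
(12+1√143)^2 = 287 + 24√143
(12+1√143)^3 = 6876 + 575√143
(12+1√143)^4 = 164737 + 13776√143
(12+1√143)^5 = 3946812 + 330049√143

12 1
287 24
6876 575
164737 13776
3946812 330049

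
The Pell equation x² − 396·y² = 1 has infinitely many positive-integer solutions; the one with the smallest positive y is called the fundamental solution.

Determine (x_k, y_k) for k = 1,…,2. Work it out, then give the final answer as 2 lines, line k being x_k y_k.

[19; 1,8,1,38] for √396; ℓ=4 ⇒ convergent index 3
a_0=19:  p_0=19·1+0=19,  q_0=19·0+1=1
…
a_2=8:  p_2=8·20+19=179,  q_2=8·1+1=9
a_3=1:  p_3=1·179+20=199,  q_3=1·9+1=10
fundamental: x₁=199, y₁=10  (since 39601 − 396·100 = 1)
(x_2, y_2) = (199·199 + 396·10·10, 199·10 + 10·199) = (79201, 3980)

199 10
79201 3980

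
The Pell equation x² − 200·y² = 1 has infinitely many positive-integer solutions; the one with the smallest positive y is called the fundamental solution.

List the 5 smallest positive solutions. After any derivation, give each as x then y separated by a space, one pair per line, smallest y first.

99 7
19601 1386
3880899 274421
768398401 54333972
152139002499 10757852035

[14; 7,28] for √200; ℓ=2 ⇒ convergent index 1
a_0=14:  p_0=14·1+0=14,  q_0=14·0+1=1
a_1=7:  p_1=7·14+1=99,  q_1=7·1+0=7
→ (99, 7).  Check: 99²=9801, 200·7²=9800, difference 1.
k=2:  x_2 = 99·99+200·7·7 = 19601,  y_2 = 99·7+7·99 = 1386
k=3:  x_3 = 99·19601+200·7·1386 = 3880899,  y_3 = 99·1386+7·19601 = 274421
k=4:  x_4 = 99·3880899+200·7·274421 = 768398401,  y_4 = 99·274421+7·3880899 = 54333972
k=5:  x_5 = 99·768398401+200·7·54333972 = 152139002499,  y_5 = 99·54333972+7·768398401 = 10757852035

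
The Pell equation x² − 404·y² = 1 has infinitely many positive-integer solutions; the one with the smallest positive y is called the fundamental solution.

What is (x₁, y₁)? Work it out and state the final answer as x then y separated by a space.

[20; 10,40] for √404; ℓ=2 ⇒ convergent index 1
i=0: a=20 ⇒ p=20, q=1
i=1: a=10 ⇒ p=201, q=10
→ (201, 10).  Check: 201²=40401, 404·10²=40400, difference 1.

201 10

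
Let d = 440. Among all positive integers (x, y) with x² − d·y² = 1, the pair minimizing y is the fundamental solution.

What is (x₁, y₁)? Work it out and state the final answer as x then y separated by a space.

√440 → a₀=20, period (1,40); ℓ=2 even so k=1
k=0  a_k=20  p_k/q_k = 20/1
k=1  a_k=1  p_k/q_k = 21/1
fundamental: x₁=21, y₁=1  (since 441 − 440·1 = 1)

21 1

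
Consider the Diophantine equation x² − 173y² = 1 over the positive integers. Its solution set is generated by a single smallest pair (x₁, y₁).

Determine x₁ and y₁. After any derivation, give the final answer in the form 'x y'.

√173 = [13; 6,1,1,6,26, …], period ℓ=5 (odd) → k=9
a_0=13:  p_0=13·1+0=13,  q_0=13·0+1=1
a_1=6:  p_1=6·13+1=79,  q_1=6·1+0=6
…
a_5=26:  p_5=26·1118+171=29239,  q_5=26·85+13=2223
…
a_8=1:  p_8=1·205791+176552=382343,  q_8=1·15646+13423=29069
a_9=6:  p_9=6·382343+205791=2499849,  q_9=6·29069+15646=190060
(x₁, y₁) = (2499849, 190060);  2499849² − 173·190060² = 1 ✓

2499849 190060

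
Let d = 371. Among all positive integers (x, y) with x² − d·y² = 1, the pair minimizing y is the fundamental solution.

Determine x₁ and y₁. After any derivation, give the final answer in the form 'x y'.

1695 88

√371 = [19; 3,1,4,1,3,38, …], period ℓ=6 (even) → k=5
a_0=19:  p_0=19·1+0=19,  q_0=19·0+1=1
…
a_3=4:  p_3=4·77+58=366,  q_3=4·4+3=19
a_4=1:  p_4=1·366+77=443,  q_4=1·19+4=23
a_5=3:  p_5=3·443+366=1695,  q_5=3·23+19=88
fundamental: x₁=1695, y₁=88  (since 2873025 − 371·7744 = 1)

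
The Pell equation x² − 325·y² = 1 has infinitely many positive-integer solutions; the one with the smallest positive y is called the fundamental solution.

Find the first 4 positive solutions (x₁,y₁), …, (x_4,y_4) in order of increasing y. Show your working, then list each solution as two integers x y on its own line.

√325 = [18; 36, …], period ℓ=1 (odd) → k=1
step 0: (18, 1)  from 18·(1,0) + (0,1)
step 1: (649, 36)  from 36·(18,1) + (1,0)
(x₁, y₁) = (649, 36);  649² − 325·36² = 1 ✓
(x_2, y_2) = (649·649 + 325·36·36, 649·36 + 36·649) = (842401, 46728)
(x_3, y_3) = (649·842401 + 325·36·46728, 649·46728 + 36·842401) = (1093435849, 60652908)
(x_4, y_4) = (649·1093435849 + 325·36·60652908, 649·60652908 + 36·1093435849) = (1419278889601, 78727427856)

649 36
842401 46728
1093435849 60652908
1419278889601 78727427856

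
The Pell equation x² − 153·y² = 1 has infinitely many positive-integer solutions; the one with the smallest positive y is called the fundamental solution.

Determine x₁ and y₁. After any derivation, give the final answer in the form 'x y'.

√153 = [12; 2,1,2,2,2,1,2,24, …], period ℓ=8 (even) → k=7
step 0: (12, 1)  from 12·(1,0) + (0,1)
step 1: (25, 2)  from 2·(12,1) + (1,0)
step 2: (37, 3)  from 1·(25,2) + (12,1)
…
step 4: (235, 19)  from 2·(99,8) + (37,3)
…
step 6: (804, 65)  from 1·(569,46) + (235,19)
step 7: (2177, 176)  from 2·(804,65) + (569,46)
fundamental: x₁=2177, y₁=176  (since 4739329 − 153·30976 = 1)

2177 176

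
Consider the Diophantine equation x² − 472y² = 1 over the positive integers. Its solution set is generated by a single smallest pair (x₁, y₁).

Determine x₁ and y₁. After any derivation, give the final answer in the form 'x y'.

[21; 1,2,1,1,1,…,2,1,42] for √472; ℓ=14 ⇒ convergent index 13
step 0: (21, 1)  from 21·(1,0) + (0,1)
…
step 2: (65, 3)  from 2·(22,1) + (21,1)
…
step 12: (222687, 10250)  from 2·(84230,3877) + (54227,2496)
step 13: (306917, 14127)  from 1·(222687,10250) + (84230,3877)
fundamental: x₁=306917, y₁=14127  (since 94198044889 − 472·199572129 = 1)

306917 14127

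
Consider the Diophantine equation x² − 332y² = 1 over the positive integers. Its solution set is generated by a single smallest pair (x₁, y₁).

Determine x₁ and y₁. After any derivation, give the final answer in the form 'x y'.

13447 738

[18; 4,1,1,8,1,1,4,36] for √332; ℓ=8 ⇒ convergent index 7
step 0: (18, 1)  from 18·(1,0) + (0,1)
step 1: (73, 4)  from 4·(18,1) + (1,0)
…
step 3: (164, 9)  from 1·(91,5) + (73,4)
step 4: (1403, 77)  from 8·(164,9) + (91,5)
step 5: (1567, 86)  from 1·(1403,77) + (164,9)
step 6: (2970, 163)  from 1·(1567,86) + (1403,77)
step 7: (13447, 738)  from 4·(2970,163) + (1567,86)
(x₁, y₁) = (13447, 738);  13447² − 332·738² = 1 ✓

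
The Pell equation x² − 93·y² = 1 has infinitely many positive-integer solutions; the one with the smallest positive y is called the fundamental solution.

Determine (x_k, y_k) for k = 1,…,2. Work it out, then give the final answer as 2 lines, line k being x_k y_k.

12151 1260
295293601 30620520

[9; 1,1,1,4,6,4,1,1,1,18] for √93; ℓ=10 ⇒ convergent index 9
a_0=9:  p_0=9·1+0=9,  q_0=9·0+1=1
…
a_4=4:  p_4=4·29+19=135,  q_4=4·3+2=14
a_5=6:  p_5=6·135+29=839,  q_5=6·14+3=87
…
a_7=1:  p_7=1·3491+839=4330,  q_7=1·362+87=449
a_8=1:  p_8=1·4330+3491=7821,  q_8=1·449+362=811
a_9=1:  p_9=1·7821+4330=12151,  q_9=1·811+449=1260
→ (12151, 1260).  Check: 12151²=147646801, 93·1260²=147646800, difference 1.
(12151+1260√93)^2 = 295293601 + 30620520√93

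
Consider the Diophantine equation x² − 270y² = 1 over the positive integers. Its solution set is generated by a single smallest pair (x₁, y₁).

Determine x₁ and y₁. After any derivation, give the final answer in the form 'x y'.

5291 322

d=270: √d = [16; 2,3,6,3,2,32] (ℓ=6, even), read p_5/q_5
step 0: (16, 1)  from 16·(1,0) + (0,1)
…
step 2: (115, 7)  from 3·(33,2) + (16,1)
…
step 4: (2284, 139)  from 3·(723,44) + (115,7)
step 5: (5291, 322)  from 2·(2284,139) + (723,44)
(x₁, y₁) = (5291, 322);  5291² − 270·322² = 1 ✓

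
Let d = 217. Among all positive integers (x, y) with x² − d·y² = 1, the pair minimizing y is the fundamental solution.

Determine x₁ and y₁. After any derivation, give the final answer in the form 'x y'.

[14; 1,2,1,2,1,…,2,1,28] for √217; ℓ=16 ⇒ convergent index 15
k=0  a_k=14  p_k/q_k = 14/1
k=1  a_k=1  p_k/q_k = 15/1
…
k=4  a_k=2  p_k/q_k = 162/11
k=5  a_k=1  p_k/q_k = 221/15
k=6  a_k=1  p_k/q_k = 383/26
…
k=9  a_k=9  p_k/q_k = 139163/9447
k=10  a_k=1  p_k/q_k = 154218/10469
k=11  a_k=1  p_k/q_k = 293381/19916
k=12  a_k=2  p_k/q_k = 740980/50301
k=13  a_k=1  p_k/q_k = 1034361/70217
k=14  a_k=2  p_k/q_k = 2809702/190735
k=15  a_k=1  p_k/q_k = 3844063/260952
fundamental: x₁=3844063, y₁=260952  (since 14776820347969 − 217·68095946304 = 1)

3844063 260952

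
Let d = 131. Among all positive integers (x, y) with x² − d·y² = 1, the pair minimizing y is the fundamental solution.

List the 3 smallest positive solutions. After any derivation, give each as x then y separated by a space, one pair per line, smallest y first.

10610 927
225144199 19670940
4777559892170 417417345873

√131 → a₀=11, period (2,4,11,4,2,22); ℓ=6 even so k=5
a_0=11:  p_0=11·1+0=11,  q_0=11·0+1=1
a_1=2:  p_1=2·11+1=23,  q_1=2·1+0=2
a_2=4:  p_2=4·23+11=103,  q_2=4·2+1=9
…
a_4=4:  p_4=4·1156+103=4727,  q_4=4·101+9=413
a_5=2:  p_5=2·4727+1156=10610,  q_5=2·413+101=927
(x₁, y₁) = (10610, 927);  10610² − 131·927² = 1 ✓
(x_2, y_2) = (10610·10610 + 131·927·927, 10610·927 + 927·10610) = (225144199, 19670940)
(x_3, y_3) = (10610·225144199 + 131·927·19670940, 10610·19670940 + 927·225144199) = (4777559892170, 417417345873)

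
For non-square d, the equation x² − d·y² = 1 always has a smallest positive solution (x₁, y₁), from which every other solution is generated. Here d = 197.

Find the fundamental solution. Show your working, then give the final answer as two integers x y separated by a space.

d=197: √d = [14; 28] (ℓ=1, odd), read p_1/q_1
k=0  a_k=14  p_k/q_k = 14/1
k=1  a_k=28  p_k/q_k = 393/28
fundamental: x₁=393, y₁=28  (since 154449 − 197·784 = 1)

393 28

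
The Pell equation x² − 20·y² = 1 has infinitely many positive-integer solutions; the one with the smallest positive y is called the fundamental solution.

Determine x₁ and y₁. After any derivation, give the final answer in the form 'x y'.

9 2

[4; 2,8] for √20; ℓ=2 ⇒ convergent index 1
i=0: a=4 ⇒ p=4, q=1
i=1: a=2 ⇒ p=9, q=2
(x₁, y₁) = (9, 2);  9² − 20·2² = 1 ✓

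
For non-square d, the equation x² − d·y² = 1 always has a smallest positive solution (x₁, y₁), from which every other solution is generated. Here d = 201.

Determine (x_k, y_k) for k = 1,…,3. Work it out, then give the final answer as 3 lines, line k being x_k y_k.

515095 36332
530645718049 37428863080
546665912276384215 38558840456348868

√201 = [14; 5,1,1,1,2,…,1,5,28, …], period ℓ=14 (even) → k=13
k=0  a_k=14  p_k/q_k = 14/1
…
k=5  a_k=2  p_k/q_k = 638/45
…
k=12  a_k=1  p_k/q_k = 91402/6447
k=13  a_k=5  p_k/q_k = 515095/36332
fundamental: x₁=515095, y₁=36332  (since 265322859025 − 201·1320014224 = 1)
(x_2, y_2) = (515095·515095 + 201·36332·36332, 515095·36332 + 36332·515095) = (530645718049, 37428863080)
(x_3, y_3) = (515095·530645718049 + 201·36332·37428863080, 515095·37428863080 + 36332·530645718049) = (546665912276384215, 38558840456348868)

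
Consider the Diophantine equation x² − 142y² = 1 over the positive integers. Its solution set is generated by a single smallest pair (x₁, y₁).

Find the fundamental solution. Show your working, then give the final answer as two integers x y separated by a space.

√142 → a₀=11, period (1,10,1,22); ℓ=4 even so k=3
k=0  a_k=11  p_k/q_k = 11/1
k=1  a_k=1  p_k/q_k = 12/1
k=2  a_k=10  p_k/q_k = 131/11
k=3  a_k=1  p_k/q_k = 143/12
fundamental: x₁=143, y₁=12  (since 20449 − 142·144 = 1)

143 12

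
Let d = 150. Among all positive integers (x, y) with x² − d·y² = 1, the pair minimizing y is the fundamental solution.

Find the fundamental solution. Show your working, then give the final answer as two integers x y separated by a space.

√150 → a₀=12, period (4,24); ℓ=2 even so k=1
a_0=12:  p_0=12·1+0=12,  q_0=12·0+1=1
a_1=4:  p_1=4·12+1=49,  q_1=4·1+0=4
→ (49, 4).  Check: 49²=2401, 150·4²=2400, difference 1.

49 4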